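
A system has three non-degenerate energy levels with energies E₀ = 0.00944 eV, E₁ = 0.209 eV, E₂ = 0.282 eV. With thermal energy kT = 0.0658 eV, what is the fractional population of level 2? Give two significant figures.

0.015

Eᵢ/kT = 0.1435, 3.176, 4.286.
Z = Σ e^(−Eᵢ/kT) = e^(−0.1435) + e^(−3.176) + e^(−4.286) = 0.8663 + 0.04175 + 0.01376 = 0.9218.
P₂ = e^(−E₂/kT) / Z = 0.01376/0.9218 = 0.015.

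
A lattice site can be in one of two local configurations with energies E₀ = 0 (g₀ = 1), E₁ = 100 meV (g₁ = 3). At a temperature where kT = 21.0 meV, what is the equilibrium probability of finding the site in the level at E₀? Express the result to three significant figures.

0.975

Eᵢ/kT = 0, 4.7619.
Z = Σ gᵢe^(−Eᵢ/kT) = 1·e^(−0) + 3·e^(−4.7619) = 1.0000 + 0.025648 = 1.0256.
P₀ = g₀ e^(−E₀/kT) / Z = 1.0000/1.0256 = 0.975.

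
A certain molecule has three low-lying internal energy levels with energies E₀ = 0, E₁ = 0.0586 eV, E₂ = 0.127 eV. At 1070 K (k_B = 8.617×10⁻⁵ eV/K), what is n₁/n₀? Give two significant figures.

0.53

k_BT = 8.617×10⁻⁵ × 1070 K = 0.09220 eV.
n₁/n₀ = exp[−(E₁−E₀)/kT] = exp(−(0.0586 eV)/(0.09220 eV)) = exp(-0.6356) = 0.53.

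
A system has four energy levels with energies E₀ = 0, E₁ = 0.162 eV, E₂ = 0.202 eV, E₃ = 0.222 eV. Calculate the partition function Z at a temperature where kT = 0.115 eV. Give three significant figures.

Eᵢ/kT = 0, 1.4087, 1.7565, 1.9304.
Z = Σ e^(−Eᵢ/kT) = e^(−0) + e^(−1.4087) + e^(−1.7565) + e^(−1.9304) = 1.0000 + 0.24446 + 0.17265 + 0.14509 = 1.5622.

Z = 1.56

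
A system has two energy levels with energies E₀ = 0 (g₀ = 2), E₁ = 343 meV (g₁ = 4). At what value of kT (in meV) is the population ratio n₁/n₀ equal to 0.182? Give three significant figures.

143 meV

n₁/n₀ = (g₁/g₀) exp[−(E₁−E₀)/kT] = 0.182.
⇒ (E₁−E₀)/kT = ln((4/2)/0.182) = ln(10.989) = 2.3969.
kT = 343 meV / 2.3969 = 143 meV.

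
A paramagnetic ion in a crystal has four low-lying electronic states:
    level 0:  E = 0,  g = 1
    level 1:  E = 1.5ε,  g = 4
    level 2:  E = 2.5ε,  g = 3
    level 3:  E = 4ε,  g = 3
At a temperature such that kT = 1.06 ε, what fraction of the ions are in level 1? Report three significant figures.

Eᵢ/kT = 0, 1.4151, 2.3585, 3.7736.
Z = Σ gᵢe^(−Eᵢ/kT) = 1·e^(−0) + 4·e^(−1.4151) + 3·e^(−2.3585) + 3·e^(−3.7736) = 1.0000 + 0.97161 + 0.28369 + 0.068908 = 2.3242.
P₁ = g₁ e^(−E₁/kT) / Z = 0.97161/2.3242 = 0.418.

0.418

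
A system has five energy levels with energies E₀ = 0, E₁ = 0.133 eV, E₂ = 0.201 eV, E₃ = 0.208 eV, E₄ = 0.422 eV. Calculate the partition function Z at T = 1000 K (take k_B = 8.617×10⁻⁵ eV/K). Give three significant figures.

k_BT = 8.617×10⁻⁵ × 1000 K = 0.086170 eV.
Eᵢ/kT = 0, 1.5435, 2.3326, 2.4138, 4.8973.
Z = Σ e^(−Eᵢ/kT) = e^(−0) + e^(−1.5435) + e^(−2.3326) + e^(−2.4138) + e^(−4.8973) = 1.0000 + 0.21363 + 0.097043 + 0.089475 + 0.0074667 = 1.4076.

Z = 1.41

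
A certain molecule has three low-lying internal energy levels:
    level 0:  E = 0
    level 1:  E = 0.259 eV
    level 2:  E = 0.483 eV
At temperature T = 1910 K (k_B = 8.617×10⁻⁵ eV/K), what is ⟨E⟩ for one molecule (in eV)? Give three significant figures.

0.0630 eV

k_BT = 8.617×10⁻⁵ × 1910 K = 0.16458 eV.
Eᵢ/kT = 0, 1.5737, 2.9347.
Z = Σ e^(−Eᵢ/kT) = e^(−0) + e^(−1.5737) + e^(−2.9347) = 1.0000 + 0.20728 + 0.053147 = 1.2604.
⟨E⟩ = Σ Eᵢ e^(−Eᵢ/kT) / Z = (0·1.0000 + 0.259·0.20728 + 0.483·0.053147) / 1.2604 = 0.0630 eV.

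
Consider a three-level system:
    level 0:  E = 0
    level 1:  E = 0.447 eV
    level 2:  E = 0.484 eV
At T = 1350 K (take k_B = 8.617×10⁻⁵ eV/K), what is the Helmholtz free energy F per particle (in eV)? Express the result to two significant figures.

-0.0042 eV

k_BT = 8.617×10⁻⁵ × 1350 K = 0.1163 eV.
Eᵢ/kT = 0, 3.844, 4.162.
Z = Σ e^(−Eᵢ/kT) = e^(−0) + e^(−3.844) + e^(−4.162) = 1.000 + 0.02141 + 0.01558 = 1.037.
F = −kT ln Z = −0.1163 × ln(1.037) = −0.1163 × 0.03633 = -0.0042 eV.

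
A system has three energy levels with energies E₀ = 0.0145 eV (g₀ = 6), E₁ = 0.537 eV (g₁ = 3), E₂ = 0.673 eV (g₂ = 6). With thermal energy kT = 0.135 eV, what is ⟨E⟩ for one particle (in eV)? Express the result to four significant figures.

Eᵢ/kT = 0.107407, 3.97778, 4.98519.
Z = Σ gᵢe^(−Eᵢ/kT) = 6·e^(−0.107407) + 3·e^(−3.97778) + 6·e^(−4.98519) = 5.38896 + 0.0561815 + 0.0410309 = 5.48617.
⟨E⟩ = Σ Eᵢ gᵢe^(−Eᵢ/kT) / Z = (0.0145·5.38896 + 0.537·0.0561815 + 0.673·0.0410309) / 5.48617 = 0.02478 eV.

0.02478 eV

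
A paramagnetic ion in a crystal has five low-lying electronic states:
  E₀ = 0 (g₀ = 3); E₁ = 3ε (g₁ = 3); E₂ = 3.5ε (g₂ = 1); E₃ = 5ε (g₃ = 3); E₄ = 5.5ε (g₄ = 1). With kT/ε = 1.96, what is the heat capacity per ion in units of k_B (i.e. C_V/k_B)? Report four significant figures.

0.7352

Eᵢ/kT = 0, 1.53061, 1.78571, 2.55102, 2.80612.
Z = Σ gᵢe^(−Eᵢ/kT) = 3·e^(−0) + 3·e^(−1.53061) + 1·e^(−1.78571) + 3·e^(−2.55102) + 1·e^(−2.80612) = 3.00000 + 0.649211 + 0.167678 + 0.234006 + 0.0604390 = 4.11133.
⟨E⟩ = 0.981909 ε, ⟨E²⟩ = 3.78841 ε².
C_V/k_B = (⟨E²⟩ − ⟨E⟩²)/(kT)² = (3.78841 − 0.964145)/3.84160 = 0.7352.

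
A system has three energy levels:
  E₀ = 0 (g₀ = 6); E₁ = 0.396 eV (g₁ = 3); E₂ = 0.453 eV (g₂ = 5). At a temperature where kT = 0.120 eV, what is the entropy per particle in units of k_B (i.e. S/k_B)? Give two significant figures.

Eᵢ/kT = 0, 3.300, 3.775.
Z = Σ gᵢe^(−Eᵢ/kT) = 6·e^(−0) + 3·e^(−3.300) + 5·e^(−3.775) = 6.000 + 0.1106 + 0.1147 = 6.225.
⟨E⟩ = Σ EᵢPᵢ = 0.01538 eV.
S/k_B = ln Z + ⟨E⟩/kT = ln(6.225) + 0.01538/0.120 = 1.829 + 0.1282 = 2.0.

2.0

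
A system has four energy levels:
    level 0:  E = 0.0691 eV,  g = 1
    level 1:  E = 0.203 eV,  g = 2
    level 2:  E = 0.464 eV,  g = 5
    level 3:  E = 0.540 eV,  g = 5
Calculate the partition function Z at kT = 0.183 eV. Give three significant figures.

Z = 2.00

Eᵢ/kT = 0.37760, 1.1093, 2.5355, 2.9508.
Z = Σ gᵢe^(−Eᵢ/kT) = 1·e^(−0.37760) + 2·e^(−1.1093) + 5·e^(−2.5355) + 5·e^(−2.9508) = 0.68550 + 0.65958 + 0.39611 + 0.26149 = 2.0027.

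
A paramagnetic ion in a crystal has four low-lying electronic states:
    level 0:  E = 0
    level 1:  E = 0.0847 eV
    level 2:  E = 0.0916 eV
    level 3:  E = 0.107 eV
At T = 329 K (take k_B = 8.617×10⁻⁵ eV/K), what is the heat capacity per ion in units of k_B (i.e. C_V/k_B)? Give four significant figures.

k_BT = 8.617×10⁻⁵ × 329 K = 0.0283499 eV.
Eᵢ/kT = 0, 2.98766, 3.23105, 3.77426.
Z = Σ e^(−Eᵢ/kT) = e^(−0) + e^(−2.98766) + e^(−3.23105) + e^(−3.77426) = 1.00000 + 0.0504052 + 0.0395160 + 0.0229541 = 1.11288.
⟨E⟩ = 0.00929577 eV, ⟨E²⟩ = 0.000859009 eV².
C_V/k_B = (⟨E²⟩ − ⟨E⟩²)/(kT)² = (0.000859009 − 0.0000864113)/0.000803717 = 0.9613.

0.9613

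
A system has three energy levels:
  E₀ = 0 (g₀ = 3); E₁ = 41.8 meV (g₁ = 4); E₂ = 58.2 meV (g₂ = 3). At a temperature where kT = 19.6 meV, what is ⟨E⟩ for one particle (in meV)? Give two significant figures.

Eᵢ/kT = 0, 2.133, 2.969.
Z = Σ gᵢe^(−Eᵢ/kT) = 3·e^(−0) + 4·e^(−2.133) + 3·e^(−2.969) = 3.000 + 0.4739 + 0.1541 = 3.628.
⟨E⟩ = Σ Eᵢ gᵢe^(−Eᵢ/kT) / Z = (0·3.000 + 41.8·0.4739 + 58.2·0.1541) / 3.628 = 7.9 meV.

7.9 meV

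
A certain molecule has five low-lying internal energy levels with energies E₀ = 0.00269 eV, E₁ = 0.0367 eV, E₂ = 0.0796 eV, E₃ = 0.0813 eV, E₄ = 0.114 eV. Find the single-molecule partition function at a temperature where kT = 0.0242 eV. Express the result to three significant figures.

Z = 1.20

Eᵢ/kT = 0.11116, 1.5165, 3.2893, 3.3595, 4.7107.
Z = Σ e^(−Eᵢ/kT) = e^(−0.11116) + e^(−1.5165) + e^(−3.2893) + e^(−3.3595) + e^(−4.7107) = 0.89480 + 0.21948 + 0.037280 + 0.034753 + 0.0089985 = 1.1953.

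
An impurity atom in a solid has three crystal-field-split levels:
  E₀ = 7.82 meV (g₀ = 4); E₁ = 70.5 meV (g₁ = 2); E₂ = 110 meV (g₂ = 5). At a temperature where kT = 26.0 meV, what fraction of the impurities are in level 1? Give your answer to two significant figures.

0.042

Eᵢ/kT = 0.3008, 2.712, 4.231.
Z = Σ gᵢe^(−Eᵢ/kT) = 4·e^(−0.3008) + 2·e^(−2.712) + 5·e^(−4.231) = 2.961 + 0.1328 + 0.07269 = 3.166.
P₁ = g₁ e^(−E₁/kT) / Z = 0.1328/3.166 = 0.042.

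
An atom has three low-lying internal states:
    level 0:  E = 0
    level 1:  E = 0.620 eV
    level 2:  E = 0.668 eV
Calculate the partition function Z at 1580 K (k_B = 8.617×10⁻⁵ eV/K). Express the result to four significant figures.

k_BT = 8.617×10⁻⁵ × 1580 K = 0.136149 eV.
Eᵢ/kT = 0, 4.55383, 4.90639.
Z = Σ e^(−Eᵢ/kT) = e^(−0) + e^(−4.55383) + e^(−4.90639) = 1.00000 + 0.0105268 + 0.00739915 = 1.01793.

Z = 1.018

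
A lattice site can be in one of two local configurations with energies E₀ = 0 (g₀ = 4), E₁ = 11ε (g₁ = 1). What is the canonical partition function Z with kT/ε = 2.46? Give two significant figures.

Z = 4.0

Eᵢ/kT = 0, 4.472.
Z = Σ gᵢe^(−Eᵢ/kT) = 4·e^(−0) + 1·e^(−4.472) = 4.000 + 0.01142 = 4.011.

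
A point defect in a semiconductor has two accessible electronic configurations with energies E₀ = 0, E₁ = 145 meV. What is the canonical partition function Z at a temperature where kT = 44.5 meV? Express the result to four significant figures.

Eᵢ/kT = 0, 3.25843.
Z = Σ e^(−Eᵢ/kT) = e^(−0) + e^(−3.25843) = 1.00000 + 0.0384487 = 1.03845.

Z = 1.038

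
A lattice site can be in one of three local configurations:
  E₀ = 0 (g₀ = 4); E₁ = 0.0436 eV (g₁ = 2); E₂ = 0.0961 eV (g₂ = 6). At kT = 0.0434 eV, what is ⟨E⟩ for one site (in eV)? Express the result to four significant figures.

0.01762 eV

Eᵢ/kT = 0, 1.00461, 2.21429.
Z = Σ gᵢe^(−Eᵢ/kT) = 4·e^(−0) + 2·e^(−1.00461) + 6·e^(−2.21429) = 4.00000 + 0.732375 + 0.655386 = 5.38776.
⟨E⟩ = Σ Eᵢ gᵢe^(−Eᵢ/kT) / Z = (0·4.00000 + 0.0436·0.732375 + 0.0961·0.655386) / 5.38776 = 0.01762 eV.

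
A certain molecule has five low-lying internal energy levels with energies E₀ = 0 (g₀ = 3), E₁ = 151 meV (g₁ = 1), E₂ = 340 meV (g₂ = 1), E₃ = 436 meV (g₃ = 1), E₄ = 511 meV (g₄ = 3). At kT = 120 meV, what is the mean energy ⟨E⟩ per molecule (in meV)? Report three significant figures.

28.2 meV

Eᵢ/kT = 0, 1.2583, 2.8333, 3.6333, 4.2583.
Z = Σ gᵢe^(−Eᵢ/kT) = 3·e^(−0) + 1·e^(−1.2583) + 1·e^(−2.8333) + 1·e^(−3.6333) + 3·e^(−4.2583) = 3.0000 + 0.28414 + 0.058818 + 0.026429 + 0.042439 = 3.4118.
⟨E⟩ = Σ Eᵢ gᵢe^(−Eᵢ/kT) / Z = (0·3.0000 + 151·0.28414 + 340·0.058818 + 436·0.026429 + 511·0.042439) / 3.4118 = 28.2 meV.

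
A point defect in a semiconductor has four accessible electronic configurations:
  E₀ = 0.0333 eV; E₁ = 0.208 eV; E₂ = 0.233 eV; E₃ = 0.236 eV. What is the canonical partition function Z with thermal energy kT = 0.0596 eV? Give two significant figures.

Eᵢ/kT = 0.5587, 3.490, 3.909, 3.960.
Z = Σ e^(−Eᵢ/kT) = e^(−0.5587) + e^(−3.490) + e^(−3.909) + e^(−3.960) = 0.5720 + 0.03050 + 0.02006 + 0.01906 = 0.6416.

Z = 0.64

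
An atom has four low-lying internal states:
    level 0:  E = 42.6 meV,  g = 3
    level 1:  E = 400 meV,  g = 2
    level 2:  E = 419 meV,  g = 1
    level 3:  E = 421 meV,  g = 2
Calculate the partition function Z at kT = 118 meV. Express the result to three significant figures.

Z = 2.24

Eᵢ/kT = 0.36102, 3.3898, 3.5508, 3.5678.
Z = Σ gᵢe^(−Eᵢ/kT) = 3·e^(−0.36102) + 2·e^(−3.3898) + 1·e^(−3.5508) + 2·e^(−3.5678) = 2.0909 + 0.067431 + 0.028702 + 0.056436 = 2.2435.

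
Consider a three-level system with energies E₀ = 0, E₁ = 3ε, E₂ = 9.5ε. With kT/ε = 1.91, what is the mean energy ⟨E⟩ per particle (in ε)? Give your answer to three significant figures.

Eᵢ/kT = 0, 1.5707, 4.9738.
Z = Σ e^(−Eᵢ/kT) = e^(−0) + e^(−1.5707) + e^(−4.9738) = 1.0000 + 0.20790 + 0.0069168 = 1.2148.
⟨E⟩ = Σ Eᵢ e^(−Eᵢ/kT) / Z = (0·1.0000 + 3·0.20790 + 9.5·0.0069168) / 1.2148 = 0.568 ε.

0.568 ε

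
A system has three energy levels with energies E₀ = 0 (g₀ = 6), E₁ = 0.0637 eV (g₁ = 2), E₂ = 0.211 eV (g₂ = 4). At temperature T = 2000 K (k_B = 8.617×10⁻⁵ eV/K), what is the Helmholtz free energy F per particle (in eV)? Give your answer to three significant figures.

-0.370 eV

k_BT = 8.617×10⁻⁵ × 2000 K = 0.17234 eV.
Eᵢ/kT = 0, 0.36962, 1.2243.
Z = Σ gᵢe^(−Eᵢ/kT) = 6·e^(−0) + 2·e^(−0.36962) + 4·e^(−1.2243) = 6.0000 + 1.3820 + 1.1759 = 8.5579.
F = −kT ln Z = −0.17234 × ln(8.5579) = −0.17234 × 2.1469 = -0.370 eV.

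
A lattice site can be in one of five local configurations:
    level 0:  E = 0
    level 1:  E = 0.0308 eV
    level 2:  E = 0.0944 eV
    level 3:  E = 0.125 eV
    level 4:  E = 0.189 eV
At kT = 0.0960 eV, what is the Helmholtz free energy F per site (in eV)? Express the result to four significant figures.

-0.08839 eV

Eᵢ/kT = 0, 0.320833, 0.983333, 1.30208, 1.96875.
Z = Σ e^(−Eᵢ/kT) = e^(−0) + e^(−0.320833) + e^(−0.983333) + e^(−1.30208) + e^(−1.96875) = 1.00000 + 0.725544 + 0.374062 + 0.271966 + 0.139631 = 2.51120.
F = −kT ln Z = −0.0960 × ln(2.51120) = −0.0960 × 0.920761 = -0.08839 eV.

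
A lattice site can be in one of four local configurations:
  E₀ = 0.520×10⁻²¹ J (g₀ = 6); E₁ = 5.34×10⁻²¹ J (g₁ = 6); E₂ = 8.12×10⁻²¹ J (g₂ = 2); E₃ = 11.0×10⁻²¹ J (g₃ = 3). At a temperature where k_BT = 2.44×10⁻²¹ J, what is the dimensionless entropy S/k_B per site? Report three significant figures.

2.24

Eᵢ/kT = 0.21311, 2.1885, 3.3279, 4.5082.
Z = Σ gᵢe^(−Eᵢ/kT) = 6·e^(−0.21311) + 6·e^(−2.1885) + 2·e^(−3.3279) + 3·e^(−4.5082) = 4.8484 + 0.67251 + 0.071737 + 0.033055 = 5.6257.
⟨E⟩ = Σ EᵢPᵢ = 1.2547 ×10⁻²¹ J.
S/k_B = ln Z + ⟨E⟩/kT = ln(5.6257) + 1.2547/2.44 = 1.7273 + 0.51422 = 2.24.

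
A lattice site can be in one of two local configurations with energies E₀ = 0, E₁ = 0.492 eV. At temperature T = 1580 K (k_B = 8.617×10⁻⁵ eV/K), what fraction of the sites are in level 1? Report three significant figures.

0.0262

k_BT = 8.617×10⁻⁵ × 1580 K = 0.13615 eV.
Eᵢ/kT = 0, 3.6137.
Z = Σ e^(−Eᵢ/kT) = e^(−0) + e^(−3.6137) = 1.0000 + 0.026952 = 1.0270.
P₁ = e^(−E₁/kT) / Z = 0.026952/1.0270 = 0.0262.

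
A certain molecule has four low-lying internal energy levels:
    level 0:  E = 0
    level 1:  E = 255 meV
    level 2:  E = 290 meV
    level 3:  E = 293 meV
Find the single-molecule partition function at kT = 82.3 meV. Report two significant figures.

Eᵢ/kT = 0, 3.098, 3.524, 3.560.
Z = Σ e^(−Eᵢ/kT) = e^(−0) + e^(−3.098) + e^(−3.524) + e^(−3.560) = 1.000 + 0.04514 + 0.02948 + 0.02844 = 1.103.

Z = 1.1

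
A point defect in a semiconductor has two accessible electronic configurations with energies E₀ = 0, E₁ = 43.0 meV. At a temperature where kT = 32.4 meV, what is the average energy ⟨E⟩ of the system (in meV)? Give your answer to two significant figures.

9.0 meV

Eᵢ/kT = 0, 1.327.
Z = Σ e^(−Eᵢ/kT) = e^(−0) + e^(−1.327) = 1.000 + 0.2653 = 1.265.
⟨E⟩ = Σ Eᵢ e^(−Eᵢ/kT) / Z = (0·1.000 + 43.0·0.2653) / 1.265 = 9.0 meV.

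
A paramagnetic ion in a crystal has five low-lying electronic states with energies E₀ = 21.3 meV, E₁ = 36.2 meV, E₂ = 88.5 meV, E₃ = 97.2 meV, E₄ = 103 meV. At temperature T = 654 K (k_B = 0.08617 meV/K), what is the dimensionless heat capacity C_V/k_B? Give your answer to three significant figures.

0.326

k_BT = 0.08617 × 654 K = 56.355 meV.
Eᵢ/kT = 0.37796, 0.64236, 1.5704, 1.7248, 1.8277.
Z = Σ e^(−Eᵢ/kT) = e^(−0.37796) + e^(−0.64236) + e^(−1.5704) + e^(−1.7248) + e^(−1.8277) = 0.68526 + 0.52605 + 0.20796 + 0.17821 + 0.16078 = 1.7583.
⟨E⟩ = 48.869 meV, ⟨E²⟩ = 3422.9 meV².
C_V/k_B = (⟨E²⟩ − ⟨E⟩²)/(kT)² = (3422.9 − 2388.2)/3175.9 = 0.326.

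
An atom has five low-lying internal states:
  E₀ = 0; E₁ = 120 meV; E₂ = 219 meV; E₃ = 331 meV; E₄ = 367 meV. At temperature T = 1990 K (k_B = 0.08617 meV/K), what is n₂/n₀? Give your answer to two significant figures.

0.28

k_BT = 0.08617 × 1990 K = 171.5 meV.
n₂/n₀ = exp[−(E₂−E₀)/kT] = exp(−(219 meV)/(171.5 meV)) = exp(-1.277) = 0.28.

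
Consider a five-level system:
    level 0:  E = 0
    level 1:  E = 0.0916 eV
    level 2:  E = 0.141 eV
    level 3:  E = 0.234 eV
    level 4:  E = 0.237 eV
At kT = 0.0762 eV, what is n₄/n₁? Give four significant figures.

0.1484

n₄/n₁ = exp[−(E₄−E₁)/kT] = exp(−(0.1454 eV)/(0.0762 eV)) = exp(-1.90814) = 0.1484.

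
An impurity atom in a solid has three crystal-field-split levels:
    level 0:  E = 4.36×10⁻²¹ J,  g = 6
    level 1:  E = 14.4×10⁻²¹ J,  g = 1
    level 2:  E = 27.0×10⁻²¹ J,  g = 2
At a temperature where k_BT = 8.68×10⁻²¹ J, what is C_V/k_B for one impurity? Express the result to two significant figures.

Eᵢ/kT = 0.5023, 1.659, 3.111.
Z = Σ gᵢe^(−Eᵢ/kT) = 6·e^(−0.5023) + 1·e^(−1.659) + 2·e^(−3.111) = 3.631 + 0.1903 + 0.08911 = 3.910.
⟨E⟩ = 5.365, ⟨E²⟩ = 44.36.
C_V/k_B = (⟨E²⟩ − ⟨E⟩²)/(kT)² = (44.36 − 28.78)/75.34 = 0.21.

0.21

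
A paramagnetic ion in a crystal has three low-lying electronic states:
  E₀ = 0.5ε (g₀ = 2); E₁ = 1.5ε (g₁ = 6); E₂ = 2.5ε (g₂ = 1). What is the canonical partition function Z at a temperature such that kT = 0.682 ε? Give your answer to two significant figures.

Z = 1.7

Eᵢ/kT = 0.7331, 2.199, 3.666.
Z = Σ gᵢe^(−Eᵢ/kT) = 2·e^(−0.7331) + 6·e^(−2.199) + 1·e^(−3.666) = 0.9608 + 0.6655 + 0.02558 = 1.652.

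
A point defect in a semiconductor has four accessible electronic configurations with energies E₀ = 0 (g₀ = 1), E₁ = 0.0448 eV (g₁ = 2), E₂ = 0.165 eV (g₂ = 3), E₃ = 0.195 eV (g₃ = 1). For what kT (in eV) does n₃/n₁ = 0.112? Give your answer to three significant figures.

0.100 eV

n₃/n₁ = (g₃/g₁) exp[−(E₃−E₁)/kT] = 0.112.
⇒ (E₃−E₁)/kT = ln((1/2)/0.112) = ln(4.4643) = 1.4961.
kT = 0.1502 eV / 1.4961 = 0.100 eV.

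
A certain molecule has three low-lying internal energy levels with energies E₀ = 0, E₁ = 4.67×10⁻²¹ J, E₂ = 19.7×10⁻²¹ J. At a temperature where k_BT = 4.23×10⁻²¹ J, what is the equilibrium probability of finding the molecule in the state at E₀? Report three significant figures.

Eᵢ/kT = 0, 1.1040, 4.6572.
Z = Σ e^(−Eᵢ/kT) = e^(−0) + e^(−1.1040) + e^(−4.6572) = 1.0000 + 0.33154 + 0.0094930 = 1.3410.
P₀ = e^(−E₀/kT) / Z = 1.0000/1.3410 = 0.746.

0.746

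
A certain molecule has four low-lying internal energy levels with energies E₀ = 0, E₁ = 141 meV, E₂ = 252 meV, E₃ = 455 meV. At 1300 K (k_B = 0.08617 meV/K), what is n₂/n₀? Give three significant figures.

0.105

k_BT = 0.08617 × 1300 K = 112.02 meV.
n₂/n₀ = exp[−(E₂−E₀)/kT] = exp(−(252 meV)/(112.02 meV)) = exp(-2.2496) = 0.105.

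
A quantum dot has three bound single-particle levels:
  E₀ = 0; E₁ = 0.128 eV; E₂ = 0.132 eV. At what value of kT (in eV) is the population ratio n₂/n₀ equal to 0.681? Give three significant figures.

0.344 eV

n₂/n₀ = exp[−(E₂−E₀)/kT] = 0.681.
⇒ (E₂−E₀)/kT = ln(1/0.681) = ln(1.4684) = 0.38417.
kT = 0.132 eV / 0.38417 = 0.344 eV.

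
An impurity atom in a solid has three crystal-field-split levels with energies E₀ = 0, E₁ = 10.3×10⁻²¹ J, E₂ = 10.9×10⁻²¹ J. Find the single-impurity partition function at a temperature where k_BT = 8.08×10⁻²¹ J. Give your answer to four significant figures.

Eᵢ/kT = 0, 1.27475, 1.34901.
Z = Σ e^(−Eᵢ/kT) = e^(−0) + e^(−1.27475) + e^(−1.34901) = 1.00000 + 0.279501 + 0.259497 = 1.53900.

Z = 1.539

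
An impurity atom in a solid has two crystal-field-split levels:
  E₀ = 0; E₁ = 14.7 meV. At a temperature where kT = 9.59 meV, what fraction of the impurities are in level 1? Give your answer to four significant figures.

Eᵢ/kT = 0, 1.53285.
Z = Σ e^(−Eᵢ/kT) = e^(−0) + e^(−1.53285) = 1.00000 + 0.215919 = 1.21592.
P₁ = e^(−E₁/kT) / Z = 0.215919/1.21592 = 0.1776.

0.1776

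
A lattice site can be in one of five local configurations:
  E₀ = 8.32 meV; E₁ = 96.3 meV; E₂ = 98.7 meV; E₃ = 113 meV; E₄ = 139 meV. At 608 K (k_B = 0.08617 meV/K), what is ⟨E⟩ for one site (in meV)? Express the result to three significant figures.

44.6 meV

k_BT = 0.08617 × 608 K = 52.391 meV.
Eᵢ/kT = 0.15881, 1.8381, 1.8839, 2.1569, 2.6531.
Z = Σ e^(−Eᵢ/kT) = e^(−0.15881) + e^(−1.8381) + e^(−1.8839) + e^(−2.1569) + e^(−2.6531) = 0.85316 + 0.15912 + 0.15200 + 0.11568 + 0.070433 = 1.3504.
⟨E⟩ = Σ Eᵢ e^(−Eᵢ/kT) / Z = (8.32·0.85316 + 96.3·0.15912 + 98.7·0.15200 + 113·0.11568 + 139·0.070433) / 1.3504 = 44.6 meV.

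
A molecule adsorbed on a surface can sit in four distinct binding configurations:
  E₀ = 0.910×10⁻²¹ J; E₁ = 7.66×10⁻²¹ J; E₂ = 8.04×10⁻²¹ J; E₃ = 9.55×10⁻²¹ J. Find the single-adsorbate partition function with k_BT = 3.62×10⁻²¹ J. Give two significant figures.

Eᵢ/kT = 0.2514, 2.116, 2.221, 2.638.
Z = Σ e^(−Eᵢ/kT) = e^(−0.2514) + e^(−2.116) + e^(−2.221) + e^(−2.638) = 0.7777 + 0.1205 + 0.1085 + 0.07150 = 1.078.

Z = 1.1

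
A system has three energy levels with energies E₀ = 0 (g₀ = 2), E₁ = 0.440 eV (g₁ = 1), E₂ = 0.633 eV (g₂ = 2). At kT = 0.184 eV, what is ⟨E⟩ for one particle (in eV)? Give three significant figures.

0.0375 eV

Eᵢ/kT = 0, 2.3913, 3.4402.
Z = Σ gᵢe^(−Eᵢ/kT) = 2·e^(−0) + 1·e^(−2.3913) + 2·e^(−3.4402) = 2.0000 + 0.091511 + 0.064117 = 2.1556.
⟨E⟩ = Σ Eᵢ gᵢe^(−Eᵢ/kT) / Z = (0·2.0000 + 0.440·0.091511 + 0.633·0.064117) / 2.1556 = 0.0375 eV.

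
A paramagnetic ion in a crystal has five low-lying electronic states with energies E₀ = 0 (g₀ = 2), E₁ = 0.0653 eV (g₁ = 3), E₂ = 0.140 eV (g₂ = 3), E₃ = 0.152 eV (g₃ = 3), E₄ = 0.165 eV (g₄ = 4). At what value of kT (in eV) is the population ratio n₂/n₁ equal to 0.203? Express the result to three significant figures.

n₂/n₁ = (g₂/g₁) exp[−(E₂−E₁)/kT] = 0.203.
⇒ (E₂−E₁)/kT = ln((3/3)/0.203) = ln(4.9261) = 1.5945.
kT = 0.0747 eV / 1.5945 = 0.0468 eV.

0.0468 eV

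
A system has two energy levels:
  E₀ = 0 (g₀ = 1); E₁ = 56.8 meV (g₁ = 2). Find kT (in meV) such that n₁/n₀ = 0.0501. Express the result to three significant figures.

n₁/n₀ = (g₁/g₀) exp[−(E₁−E₀)/kT] = 0.0501.
⇒ (E₁−E₀)/kT = ln((2/1)/0.0501) = ln(39.920) = 3.6869.
kT = 56.8 meV / 3.6869 = 15.4 meV.

15.4 meV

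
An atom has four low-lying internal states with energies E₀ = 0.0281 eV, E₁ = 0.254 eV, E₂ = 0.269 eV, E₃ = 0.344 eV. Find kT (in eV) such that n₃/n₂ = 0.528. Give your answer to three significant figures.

n₃/n₂ = exp[−(E₃−E₂)/kT] = 0.528.
⇒ (E₃−E₂)/kT = ln(1/0.528) = ln(1.8939) = 0.63864.
kT = 0.075 eV / 0.63864 = 0.117 eV.

0.117 eV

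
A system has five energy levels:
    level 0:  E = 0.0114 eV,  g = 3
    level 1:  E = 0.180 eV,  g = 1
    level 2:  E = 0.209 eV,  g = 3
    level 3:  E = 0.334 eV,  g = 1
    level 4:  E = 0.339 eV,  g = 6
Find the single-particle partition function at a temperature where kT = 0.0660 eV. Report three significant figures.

Z = 2.76

Eᵢ/kT = 0.17273, 2.7273, 3.1667, 5.0606, 5.1364.
Z = Σ gᵢe^(−Eᵢ/kT) = 3·e^(−0.17273) + 1·e^(−2.7273) + 3·e^(−3.1667) + 1·e^(−5.0606) + 6·e^(−5.1364) = 2.5241 + 0.065396 + 0.12643 + 0.0063418 + 0.035273 = 2.7575.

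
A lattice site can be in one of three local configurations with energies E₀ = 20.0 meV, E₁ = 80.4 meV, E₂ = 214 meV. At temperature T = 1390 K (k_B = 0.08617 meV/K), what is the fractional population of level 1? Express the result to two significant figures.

k_BT = 0.08617 × 1390 K = 119.8 meV.
Eᵢ/kT = 0.1669, 0.6711, 1.786.
Z = Σ e^(−Eᵢ/kT) = e^(−0.1669) + e^(−0.6711) + e^(−1.786) = 0.8463 + 0.5111 + 0.1676 = 1.525.
P₁ = e^(−E₁/kT) / Z = 0.5111/1.525 = 0.34.

0.34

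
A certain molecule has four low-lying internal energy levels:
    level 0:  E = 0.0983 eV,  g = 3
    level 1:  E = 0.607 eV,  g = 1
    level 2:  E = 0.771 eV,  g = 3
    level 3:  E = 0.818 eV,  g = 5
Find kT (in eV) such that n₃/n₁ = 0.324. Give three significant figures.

n₃/n₁ = (g₃/g₁) exp[−(E₃−E₁)/kT] = 0.324.
⇒ (E₃−E₁)/kT = ln((5/1)/0.324) = ln(15.432) = 2.7364.
kT = 0.211 eV / 2.7364 = 0.0771 eV.

0.0771 eV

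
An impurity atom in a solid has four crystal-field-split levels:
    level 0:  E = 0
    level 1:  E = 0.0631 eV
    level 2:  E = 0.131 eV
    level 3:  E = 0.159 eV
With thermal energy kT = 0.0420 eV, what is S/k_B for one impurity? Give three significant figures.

Eᵢ/kT = 0, 1.5024, 3.1190, 3.7857.
Z = Σ e^(−Eᵢ/kT) = e^(−0) + e^(−1.5024) + e^(−3.1190) + e^(−3.7857) = 1.0000 + 0.22260 + 0.044201 + 0.022693 = 1.2895.
⟨E⟩ = Σ EᵢPᵢ = 0.018181 eV.
S/k_B = ln Z + ⟨E⟩/kT = ln(1.2895) + 0.018181/0.0420 = 0.25425 + 0.43288 = 0.687.

0.687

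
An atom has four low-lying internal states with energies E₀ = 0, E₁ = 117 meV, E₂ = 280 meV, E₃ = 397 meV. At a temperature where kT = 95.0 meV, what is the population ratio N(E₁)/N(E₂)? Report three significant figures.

n₁/n₂ = exp[−(E₁−E₂)/kT] = exp(−(-163 meV)/(95.0 meV)) = exp(1.7158) = 5.56.

5.56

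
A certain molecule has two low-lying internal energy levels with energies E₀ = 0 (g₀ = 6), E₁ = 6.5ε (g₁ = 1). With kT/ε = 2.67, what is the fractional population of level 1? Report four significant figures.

Eᵢ/kT = 0, 2.43446.
Z = Σ gᵢe^(−Eᵢ/kT) = 6·e^(−0) + 1·e^(−2.43446) = 6.00000 + 0.0876451 = 6.08765.
P₁ = g₁ e^(−E₁/kT) / Z = 0.0876451/6.08765 = 0.01440.

0.01440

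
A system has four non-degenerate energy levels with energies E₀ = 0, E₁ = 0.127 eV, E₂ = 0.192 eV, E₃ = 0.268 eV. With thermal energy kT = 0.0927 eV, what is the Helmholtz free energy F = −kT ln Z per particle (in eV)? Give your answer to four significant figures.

-0.03352 eV

Eᵢ/kT = 0, 1.37001, 2.07120, 2.89105.
Z = Σ e^(−Eᵢ/kT) = e^(−0) + e^(−1.37001) + e^(−2.07120) + e^(−2.89105) = 1.00000 + 0.254104 + 0.126034 + 0.0555179 = 1.43566.
F = −kT ln Z = −0.0927 × ln(1.43566) = −0.0927 × 0.361625 = -0.03352 eV.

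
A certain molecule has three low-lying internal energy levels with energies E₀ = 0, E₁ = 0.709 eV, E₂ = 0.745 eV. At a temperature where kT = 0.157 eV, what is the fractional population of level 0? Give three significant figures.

0.981

Eᵢ/kT = 0, 4.5159, 4.7452.
Z = Σ e^(−Eᵢ/kT) = e^(−0) + e^(−4.5159) + e^(−4.7452) = 1.0000 + 0.010934 + 0.0086933 = 1.0196.
P₀ = e^(−E₀/kT) / Z = 1.0000/1.0196 = 0.981.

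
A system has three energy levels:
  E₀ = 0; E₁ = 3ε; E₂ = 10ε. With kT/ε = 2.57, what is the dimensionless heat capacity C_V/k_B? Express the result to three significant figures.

0.440

Eᵢ/kT = 0, 1.1673, 3.8911.
Z = Σ e^(−Eᵢ/kT) = e^(−0) + e^(−1.1673) + e^(−3.8911) = 1.0000 + 0.31121 + 0.020423 = 1.3316.
⟨E⟩ = 0.85451 ε, ⟨E²⟩ = 3.6371 ε².
C_V/k_B = (⟨E²⟩ − ⟨E⟩²)/(kT)² = (3.6371 − 0.73019)/6.6049 = 0.440.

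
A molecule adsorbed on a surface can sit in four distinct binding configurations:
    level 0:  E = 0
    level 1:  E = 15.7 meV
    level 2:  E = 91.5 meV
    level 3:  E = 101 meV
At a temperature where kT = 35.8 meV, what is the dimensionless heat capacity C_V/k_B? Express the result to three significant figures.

Eᵢ/kT = 0, 0.43855, 2.5559, 2.8212.
Z = Σ e^(−Eᵢ/kT) = e^(−0) + e^(−0.43855) + e^(−2.5559) + e^(−2.8212) = 1.0000 + 0.64497 + 0.077622 + 0.059534 = 1.7821.
⟨E⟩ = 13.042 meV, ⟨E²⟩ = 794.66 meV².
C_V/k_B = (⟨E²⟩ − ⟨E⟩²)/(kT)² = (794.66 − 170.09)/1281.6 = 0.487.

0.487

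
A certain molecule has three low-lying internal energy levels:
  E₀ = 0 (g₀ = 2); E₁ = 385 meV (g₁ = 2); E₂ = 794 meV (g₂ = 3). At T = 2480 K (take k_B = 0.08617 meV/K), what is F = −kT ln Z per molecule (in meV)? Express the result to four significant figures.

k_BT = 0.08617 × 2480 K = 213.702 meV.
Eᵢ/kT = 0, 1.80157, 3.71545.
Z = Σ gᵢe^(−Eᵢ/kT) = 2·e^(−0) + 2·e^(−1.80157) + 3·e^(−3.71545) = 2.00000 + 0.330079 + 0.0730335 = 2.40311.
F = −kT ln Z = −213.702 × ln(2.40311) = −213.702 × 0.876764 = -187.4 meV.

-187.4 meV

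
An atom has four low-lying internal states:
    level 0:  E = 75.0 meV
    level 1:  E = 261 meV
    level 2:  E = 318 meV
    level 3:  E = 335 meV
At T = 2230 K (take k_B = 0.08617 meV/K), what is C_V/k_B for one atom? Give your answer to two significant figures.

k_BT = 0.08617 × 2230 K = 192.2 meV.
Eᵢ/kT = 0.3902, 1.358, 1.655, 1.743.
Z = Σ e^(−Eᵢ/kT) = e^(−0.3902) + e^(−1.358) + e^(−1.655) + e^(−1.743) = 0.6769 + 0.2572 + 0.1911 + 0.1750 = 1.300.
⟨E⟩ = 182.5 meV, ⟨E²⟩ = 46380 meV².
C_V/k_B = (⟨E²⟩ − ⟨E⟩²)/(kT)² = (46380 − 33310)/36940 = 0.35.

0.35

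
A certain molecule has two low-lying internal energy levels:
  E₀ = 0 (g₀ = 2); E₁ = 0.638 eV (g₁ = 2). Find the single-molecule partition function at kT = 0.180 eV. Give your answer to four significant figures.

Z = 2.058

Eᵢ/kT = 0, 3.54444.
Z = Σ gᵢe^(−Eᵢ/kT) = 2·e^(−0) + 2·e^(−3.54444) = 2.00000 + 0.0577696 = 2.05777.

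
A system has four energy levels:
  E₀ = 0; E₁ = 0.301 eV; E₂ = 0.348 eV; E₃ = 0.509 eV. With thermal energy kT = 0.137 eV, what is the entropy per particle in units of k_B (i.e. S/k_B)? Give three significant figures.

Eᵢ/kT = 0, 2.1971, 2.5401, 3.7153.
Z = Σ e^(−Eᵢ/kT) = e^(−0) + e^(−2.1971) + e^(−2.5401) + e^(−3.7153) = 1.0000 + 0.11112 + 0.078859 + 0.024348 = 1.2143.
⟨E⟩ = Σ EᵢPᵢ = 0.060350 eV.
S/k_B = ln Z + ⟨E⟩/kT = ln(1.2143) + 0.060350/0.137 = 0.19417 + 0.44051 = 0.635.

0.635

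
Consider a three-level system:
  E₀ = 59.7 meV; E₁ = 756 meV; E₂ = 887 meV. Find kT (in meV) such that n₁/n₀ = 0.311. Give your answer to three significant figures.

n₁/n₀ = exp[−(E₁−E₀)/kT] = 0.311.
⇒ (E₁−E₀)/kT = ln(1/0.311) = ln(3.2154) = 1.1680.
kT = 696.3 meV / 1.1680 = 596 meV.

596 meV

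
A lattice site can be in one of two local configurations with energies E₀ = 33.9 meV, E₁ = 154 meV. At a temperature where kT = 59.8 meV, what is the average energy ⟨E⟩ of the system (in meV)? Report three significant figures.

48.1 meV

Eᵢ/kT = 0.56689, 2.5753.
Z = Σ e^(−Eᵢ/kT) = e^(−0.56689) + e^(−2.5753) = 0.56729 + 0.076131 = 0.64342.
⟨E⟩ = Σ Eᵢ e^(−Eᵢ/kT) / Z = (33.9·0.56729 + 154·0.076131) / 0.64342 = 48.1 meV.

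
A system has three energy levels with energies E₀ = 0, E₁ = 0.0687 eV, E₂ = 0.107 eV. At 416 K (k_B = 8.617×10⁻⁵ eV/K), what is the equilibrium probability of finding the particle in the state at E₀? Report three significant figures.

0.835

k_BT = 8.617×10⁻⁵ × 416 K = 0.035847 eV.
Eᵢ/kT = 0, 1.9165, 2.9849.
Z = Σ e^(−Eᵢ/kT) = e^(−0) + e^(−1.9165) + e^(−2.9849) = 1.0000 + 0.14712 + 0.050545 = 1.1977.
P₀ = e^(−E₀/kT) / Z = 1.0000/1.1977 = 0.835.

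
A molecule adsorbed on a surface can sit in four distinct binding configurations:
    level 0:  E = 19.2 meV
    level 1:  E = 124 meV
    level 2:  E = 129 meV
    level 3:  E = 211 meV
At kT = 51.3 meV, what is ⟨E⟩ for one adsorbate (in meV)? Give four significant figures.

43.64 meV

Eᵢ/kT = 0.374269, 2.41715, 2.51462, 4.11306.
Z = Σ e^(−Eᵢ/kT) = e^(−0.374269) + e^(−2.41715) + e^(−2.51462) + e^(−4.11306) = 0.687792 + 0.0891754 + 0.0808936 + 0.0163576 = 0.874219.
⟨E⟩ = Σ Eᵢ e^(−Eᵢ/kT) / Z = (19.2·0.687792 + 124·0.0891754 + 129·0.0808936 + 211·0.0163576) / 0.874219 = 43.64 meV.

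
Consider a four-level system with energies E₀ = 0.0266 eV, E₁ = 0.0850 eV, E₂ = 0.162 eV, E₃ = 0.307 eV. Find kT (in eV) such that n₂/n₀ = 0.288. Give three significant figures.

0.109 eV

n₂/n₀ = exp[−(E₂−E₀)/kT] = 0.288.
⇒ (E₂−E₀)/kT = ln(1/0.288) = ln(3.4722) = 1.2448.
kT = 0.1354 eV / 1.2448 = 0.109 eV.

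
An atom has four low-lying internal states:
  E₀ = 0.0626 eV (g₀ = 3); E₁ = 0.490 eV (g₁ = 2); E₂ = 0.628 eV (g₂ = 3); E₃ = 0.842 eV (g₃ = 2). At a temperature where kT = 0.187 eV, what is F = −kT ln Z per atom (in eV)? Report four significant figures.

Eᵢ/kT = 0.334759, 2.62032, 3.35829, 4.50267.
Z = Σ gᵢe^(−Eᵢ/kT) = 3·e^(−0.334759) + 2·e^(−2.62032) + 3·e^(−3.35829) + 2·e^(−4.50267) = 2.14653 + 0.145559 + 0.104384 + 0.0221588 = 2.41863.
F = −kT ln Z = −0.187 × ln(2.41863) = −0.187 × 0.883201 = -0.1652 eV.

-0.1652 eV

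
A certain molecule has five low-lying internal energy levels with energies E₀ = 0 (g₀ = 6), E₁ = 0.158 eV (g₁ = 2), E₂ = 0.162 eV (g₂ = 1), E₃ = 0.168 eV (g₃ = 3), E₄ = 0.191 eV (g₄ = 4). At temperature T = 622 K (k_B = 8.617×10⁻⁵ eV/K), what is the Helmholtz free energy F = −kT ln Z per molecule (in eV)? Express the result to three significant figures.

-0.0995 eV

k_BT = 8.617×10⁻⁵ × 622 K = 0.053598 eV.
Eᵢ/kT = 0, 2.9479, 3.0225, 3.1344, 3.5636.
Z = Σ gᵢe^(−Eᵢ/kT) = 6·e^(−0) + 2·e^(−2.9479) + 1·e^(−3.0225) + 3·e^(−3.1344) + 4·e^(−3.5636) = 6.0000 + 0.10490 + 0.048679 + 0.13058 + 0.11335 = 6.3975.
F = −kT ln Z = −0.053598 × ln(6.3975) = −0.053598 × 1.8559 = -0.0995 eV.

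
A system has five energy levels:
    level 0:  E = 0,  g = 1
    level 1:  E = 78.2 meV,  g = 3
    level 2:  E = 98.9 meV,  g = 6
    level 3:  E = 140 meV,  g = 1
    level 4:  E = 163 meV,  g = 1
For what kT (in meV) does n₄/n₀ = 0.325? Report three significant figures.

n₄/n₀ = (g₄/g₀) exp[−(E₄−E₀)/kT] = 0.325.
⇒ (E₄−E₀)/kT = ln((1/1)/0.325) = ln(3.0769) = 1.1239.
kT = 163 meV / 1.1239 = 145 meV.

145 meV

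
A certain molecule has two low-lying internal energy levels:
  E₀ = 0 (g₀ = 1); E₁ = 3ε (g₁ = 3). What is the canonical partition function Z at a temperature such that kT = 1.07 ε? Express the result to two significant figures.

Eᵢ/kT = 0, 2.804.
Z = Σ gᵢe^(−Eᵢ/kT) = 1·e^(−0) + 3·e^(−2.804) = 1.000 + 0.1817 = 1.182.

Z = 1.2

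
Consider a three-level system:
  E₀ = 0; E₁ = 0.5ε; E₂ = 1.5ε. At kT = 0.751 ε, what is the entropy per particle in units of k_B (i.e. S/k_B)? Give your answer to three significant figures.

0.872

Eᵢ/kT = 0, 0.66578, 1.9973.
Z = Σ e^(−Eᵢ/kT) = e^(−0) + e^(−0.66578) + e^(−1.9973) = 1.0000 + 0.51387 + 0.13570 = 1.6496.
⟨E⟩ = Σ EᵢPᵢ = 0.27915 ε.
S/k_B = ln Z + ⟨E⟩/kT = ln(1.6496) + 0.27915/0.751 = 0.50053 + 0.37170 = 0.872.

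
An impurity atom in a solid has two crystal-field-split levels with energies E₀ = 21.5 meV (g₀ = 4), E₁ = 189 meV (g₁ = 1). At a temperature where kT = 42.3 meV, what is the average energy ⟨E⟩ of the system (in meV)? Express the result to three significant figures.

22.3 meV

Eᵢ/kT = 0.50827, 4.4681.
Z = Σ gᵢe^(−Eᵢ/kT) = 4·e^(−0.50827) + 1·e^(−4.4681) = 2.4061 + 0.011469 = 2.4176.
⟨E⟩ = Σ Eᵢ gᵢe^(−Eᵢ/kT) / Z = (21.5·2.4061 + 189·0.011469) / 2.4176 = 22.3 meV.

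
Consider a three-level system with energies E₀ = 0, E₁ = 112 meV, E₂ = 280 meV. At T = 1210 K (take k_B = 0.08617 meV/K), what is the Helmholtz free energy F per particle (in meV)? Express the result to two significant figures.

-36 meV

k_BT = 0.08617 × 1210 K = 104.3 meV.
Eᵢ/kT = 0, 1.074, 2.685.
Z = Σ e^(−Eᵢ/kT) = e^(−0) + e^(−1.074) + e^(−2.685) = 1.000 + 0.3416 + 0.06822 = 1.410.
F = −kT ln Z = −104.3 × ln(1.410) = −104.3 × 0.3436 = -36 meV.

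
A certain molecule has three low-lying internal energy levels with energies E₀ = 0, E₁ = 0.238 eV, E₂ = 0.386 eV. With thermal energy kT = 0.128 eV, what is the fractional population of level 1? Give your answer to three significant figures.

Eᵢ/kT = 0, 1.8594, 3.0156.
Z = Σ e^(−Eᵢ/kT) = e^(−0) + e^(−1.8594) + e^(−3.0156) = 1.0000 + 0.15577 + 0.049016 = 1.2048.
P₁ = e^(−E₁/kT) / Z = 0.15577/1.2048 = 0.129.

0.129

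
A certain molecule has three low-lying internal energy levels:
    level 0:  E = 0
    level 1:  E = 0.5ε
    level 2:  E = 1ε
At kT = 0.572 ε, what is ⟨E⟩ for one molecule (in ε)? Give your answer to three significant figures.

0.240 ε

Eᵢ/kT = 0, 0.87413, 1.7483.
Z = Σ e^(−Eᵢ/kT) = e^(−0) + e^(−0.87413) + e^(−1.7483) = 1.0000 + 0.41722 + 0.17407 = 1.5913.
⟨E⟩ = Σ Eᵢ e^(−Eᵢ/kT) / Z = (0·1.0000 + 0.5·0.41722 + 1·0.17407) / 1.5913 = 0.240 ε.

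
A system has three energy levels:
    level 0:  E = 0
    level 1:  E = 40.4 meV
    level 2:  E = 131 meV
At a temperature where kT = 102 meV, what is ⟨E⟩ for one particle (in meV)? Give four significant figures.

Eᵢ/kT = 0, 0.396078, 1.28431.
Z = Σ e^(−Eᵢ/kT) = e^(−0) + e^(−0.396078) + e^(−1.28431) = 1.00000 + 0.672954 + 0.276842 = 1.94980.
⟨E⟩ = Σ Eᵢ e^(−Eᵢ/kT) / Z = (0·1.00000 + 40.4·0.672954 + 131·0.276842) / 1.94980 = 32.54 meV.

32.54 meV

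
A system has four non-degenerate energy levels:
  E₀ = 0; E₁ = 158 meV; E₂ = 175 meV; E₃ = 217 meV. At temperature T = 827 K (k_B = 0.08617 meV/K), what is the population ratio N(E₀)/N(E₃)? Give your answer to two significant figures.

21

k_BT = 0.08617 × 827 K = 71.26 meV.
n₀/n₃ = exp[−(E₀−E₃)/kT] = exp(−(-217 meV)/(71.26 meV)) = exp(3.045) = 21.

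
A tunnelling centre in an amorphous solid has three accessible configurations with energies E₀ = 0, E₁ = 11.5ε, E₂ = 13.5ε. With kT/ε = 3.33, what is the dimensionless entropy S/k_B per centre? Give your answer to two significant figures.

Eᵢ/kT = 0, 3.453, 4.054.
Z = Σ e^(−Eᵢ/kT) = e^(−0) + e^(−3.453) + e^(−4.054) = 1.000 + 0.03165 + 0.01735 = 1.049.
⟨E⟩ = Σ EᵢPᵢ = 0.5703 ε.
S/k_B = ln Z + ⟨E⟩/kT = ln(1.049) + 0.5703/3.33 = 0.04784 + 0.1713 = 0.22.

0.22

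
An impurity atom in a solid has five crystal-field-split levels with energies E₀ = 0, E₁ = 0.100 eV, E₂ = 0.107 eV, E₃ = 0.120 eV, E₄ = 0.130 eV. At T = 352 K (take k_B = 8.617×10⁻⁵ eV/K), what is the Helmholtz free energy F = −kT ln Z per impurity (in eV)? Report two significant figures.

-0.0029 eV

k_BT = 8.617×10⁻⁵ × 352 K = 0.03033 eV.
Eᵢ/kT = 0, 3.297, 3.528, 3.956, 4.286.
Z = Σ e^(−Eᵢ/kT) = e^(−0) + e^(−3.297) + e^(−3.528) + e^(−3.956) + e^(−4.286) = 1.000 + 0.03699 + 0.02936 + 0.01914 + 0.01376 = 1.099.
F = −kT ln Z = −0.03033 × ln(1.099) = −0.03033 × 0.09440 = -0.0029 eV.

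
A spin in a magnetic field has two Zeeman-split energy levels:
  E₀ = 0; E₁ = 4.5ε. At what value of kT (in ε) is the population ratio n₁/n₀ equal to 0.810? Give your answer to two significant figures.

21 ε

n₁/n₀ = exp[−(E₁−E₀)/kT] = 0.810.
⇒ (E₁−E₀)/kT = ln(1/0.810) = ln(1.235) = 0.2111.
kT = 4.5ε / 0.2111 = 21 ε.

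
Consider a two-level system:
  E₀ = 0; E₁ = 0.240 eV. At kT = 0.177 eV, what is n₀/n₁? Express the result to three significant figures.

3.88

n₀/n₁ = exp[−(E₀−E₁)/kT] = exp(−(-0.240 eV)/(0.177 eV)) = exp(1.3559) = 3.88.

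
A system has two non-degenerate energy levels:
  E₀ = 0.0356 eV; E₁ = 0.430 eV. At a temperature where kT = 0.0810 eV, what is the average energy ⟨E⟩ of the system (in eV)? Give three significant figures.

0.0386 eV

Eᵢ/kT = 0.43951, 5.3086.
Z = Σ e^(−Eᵢ/kT) = e^(−0.43951) + e^(−5.3086) = 0.64435 + 0.0049489 = 0.64930.
⟨E⟩ = Σ Eᵢ e^(−Eᵢ/kT) / Z = (0.0356·0.64435 + 0.430·0.0049489) / 0.64930 = 0.0386 eV.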